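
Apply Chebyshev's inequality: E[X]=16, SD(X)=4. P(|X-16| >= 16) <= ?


k = 16/4 = 4
Chebyshev: P(|X-mu| >= k*sigma) <= 1/k^2 = 1/4^2 = 1/16

1/16


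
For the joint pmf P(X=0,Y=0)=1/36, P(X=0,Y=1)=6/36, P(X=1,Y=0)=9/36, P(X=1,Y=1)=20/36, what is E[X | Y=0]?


P(Y=0) = 10/36
E[X|Y=0] = (0*1 + 1*9)/10 = 9/10

9/10


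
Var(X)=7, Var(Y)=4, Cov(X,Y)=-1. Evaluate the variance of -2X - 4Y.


Var(-2X - 4Y) = (-2)^2*Var(X) + (-4)^2*Var(Y) + 2*(-2)*(-4)*Cov(X,Y)
= 4*7 + 16*4 + 16*(-1)
= 28 + 64 - 16 = 76

76


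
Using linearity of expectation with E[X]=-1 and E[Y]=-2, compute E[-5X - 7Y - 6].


E[-5X - 7Y - 6] = -5*E[X] - 7*E[Y] - 6
= (-5)*(-1) + (-7)*(-2) + (-6)
= 5 + 14 - 6 = 13

13


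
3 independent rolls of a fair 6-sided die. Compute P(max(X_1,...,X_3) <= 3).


P(max <= 3) = P(all X_i <= 3) = (P(X_1 <= 3))^3
= (3/6)^3 = (1/2)^3 = 1/8

1/8


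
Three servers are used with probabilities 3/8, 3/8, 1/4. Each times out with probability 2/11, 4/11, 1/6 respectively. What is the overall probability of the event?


P(A) = P(A|B1)P(B1) + P(A|B2)P(B2) + P(A|B3)P(B3)
= 2/11*3/8 + 4/11*3/8 + 1/6*1/4
= 3/44 + 3/22 + 1/24 = 65/264

65/264


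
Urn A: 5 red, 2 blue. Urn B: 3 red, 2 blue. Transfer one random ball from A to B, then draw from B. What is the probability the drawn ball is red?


P(transfer red) = 5/7; P(transfer blue) = 2/7
If red transferred: Urn II has 4 red of 6, so P(red|red moved) = 2/3
If blue transferred: Urn II has 3 red of 6, so P(red|blue moved) = 1/2
By total probability: P(red) = 5/7*2/3 + 2/7*1/2 = 13/21

13/21


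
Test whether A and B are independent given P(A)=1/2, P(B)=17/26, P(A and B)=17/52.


P(A)*P(B) = 1/2*17/26 = 17/52
P(A∩B) = 17/52, which equals P(A)P(B), so independent

Yes, A and B are independent


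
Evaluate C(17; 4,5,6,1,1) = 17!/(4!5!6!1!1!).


17! = 355687428096000
Denominator: 4!=24 * 5!=120 * 6!=720 * 1!=1 * 1!=1
Coefficient = 355687428096000 / 2073600 = 171531360

171531360


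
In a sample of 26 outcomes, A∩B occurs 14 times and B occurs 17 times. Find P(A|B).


P(A|B) = P(A∩B)/P(B) = (14/26)/(17/26) = 14/17

14/17


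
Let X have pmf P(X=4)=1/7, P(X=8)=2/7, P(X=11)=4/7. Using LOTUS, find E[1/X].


E[1/X] = sum(g(x)*P(x))
= 1/4*1/7 + 1/8*2/7 + 1/11*4/7
= 19/154

19/154


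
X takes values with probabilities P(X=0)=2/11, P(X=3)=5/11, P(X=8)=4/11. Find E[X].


E[X] = sum(x * P(x))
= 0*2/11 + 3*5/11 + 8*4/11
= 47/11

47/11


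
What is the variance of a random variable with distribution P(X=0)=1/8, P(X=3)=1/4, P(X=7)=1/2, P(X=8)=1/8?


E[X] = 21/4, E[X^2] = 139/4
Var(X) = E[X^2] - (E[X])^2 = 139/4 - (21/4)^2 = 115/16

115/16


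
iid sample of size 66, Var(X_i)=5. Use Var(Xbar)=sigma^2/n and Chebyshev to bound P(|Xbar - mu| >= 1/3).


Var(Xbar) = Var(X)/n = 5/66
Chebyshev: P(|Xbar-mu| >= 1/3) <= Var(Xbar)/(1/3)^2 = (5/66)/(1/9) = 15/22

15/22


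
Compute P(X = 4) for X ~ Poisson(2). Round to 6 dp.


P(X=4) = e^(-2) * 2^4 / 4!
≈ 0.1353352832 * 16 / 24
≈ 0.090224

0.090224


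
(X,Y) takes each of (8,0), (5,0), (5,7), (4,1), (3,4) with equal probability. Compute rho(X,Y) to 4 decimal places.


Cov(X,Y) = -1.8000, Var(X) = 2.8000, Var(Y) = 7.4400
rho = Cov/(sqrt(VarX)*sqrt(VarY)) = -0.3944

-0.3944


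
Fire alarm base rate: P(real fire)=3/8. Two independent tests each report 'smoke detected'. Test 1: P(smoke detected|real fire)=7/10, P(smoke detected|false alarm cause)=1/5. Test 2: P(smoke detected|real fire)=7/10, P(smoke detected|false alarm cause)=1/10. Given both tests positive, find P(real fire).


After test 1: P(+) = 7/10*3/8 + 1/5*5/8 = 31/80
P(B|+) = (21/80)/(31/80) = 21/31
After test 2 (use post1 as new prior): P(+) = 7/10*21/31 + 1/10*10/31 = 157/310
P(B|+,+) = (147/310)/(157/310) = 147/157

147/157


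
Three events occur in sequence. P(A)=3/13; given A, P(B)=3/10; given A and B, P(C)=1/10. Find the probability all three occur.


P(A∩B∩C) = P(A) * P(B|A) * P(C|A∩B)
= 3/13 * 3/10 * 1/10
= 9/130 * 1/10 = 9/1300

9/1300


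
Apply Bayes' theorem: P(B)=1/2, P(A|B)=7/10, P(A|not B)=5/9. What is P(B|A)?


P(A) = P(A|B)P(B) + P(A|B')P(B') = 7/10*1/2 + 5/9*1/2 = 113/180
P(B|A) = P(A|B)P(B)/P(A) = (7/20)/(113/180) = 63/113

63/113


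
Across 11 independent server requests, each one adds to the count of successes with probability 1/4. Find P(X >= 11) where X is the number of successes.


P(X>=11) = P(X=11)
= 1/4194304
= 1/4194304

1/4194304


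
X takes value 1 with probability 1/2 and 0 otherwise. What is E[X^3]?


For Bernoulli: X in {0,1}
E[X^3] = 0^3*(1-1/2) + 1^3*1/2 = 1/2

1/2


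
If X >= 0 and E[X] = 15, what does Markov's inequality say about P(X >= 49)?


Markov: P(X >= a) <= E[X]/a
P(X >= 49) <= 15/49

15/49


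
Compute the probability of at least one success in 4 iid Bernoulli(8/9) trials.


P(at least one) = 1 - P(none)
P(none) = (1 - 8/9)^4 = (1/9)^4 = 1/6561
P(at least one) = 1 - 1/6561 = 6560/6561

6560/6561


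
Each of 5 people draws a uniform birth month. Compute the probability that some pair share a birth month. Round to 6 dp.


P(all different) = prod((12-i)/12 for i=0..4) = 0.381944
P(at least one match) = 1 - 0.381944 = 0.618056

0.618056


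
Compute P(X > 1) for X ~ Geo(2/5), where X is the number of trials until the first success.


P(X > 1) = P(first 1 trials all fail) = (1-p)^1 = (3/5)^1 = 3/5

3/5


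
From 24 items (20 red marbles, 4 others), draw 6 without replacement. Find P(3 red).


P(X=3) = C(20,3)*C(4,3) / C(24,6)
= 1140*4 / 134596
= 4560/134596 = 60/1771

60/1771


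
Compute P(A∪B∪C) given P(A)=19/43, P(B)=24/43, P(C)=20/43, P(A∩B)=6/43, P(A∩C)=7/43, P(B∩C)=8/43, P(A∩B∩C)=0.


P(A∪B∪C) = P(A)+P(B)+P(C) - P(AB)-P(AC)-P(BC) + P(ABC)
= 19/43+24/43+20/43 - 6/43-7/43-8/43 + 0
= 42/43

42/43


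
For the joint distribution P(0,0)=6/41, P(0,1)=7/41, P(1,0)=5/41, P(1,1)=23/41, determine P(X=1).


P(X=1) = P(1,0)+P(1,1) = 5/41 + 23/41 = 28/41

28/41


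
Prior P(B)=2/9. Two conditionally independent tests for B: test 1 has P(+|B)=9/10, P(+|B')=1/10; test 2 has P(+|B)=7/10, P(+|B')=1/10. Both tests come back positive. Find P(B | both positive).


After test 1: P(+) = 9/10*2/9 + 1/10*7/9 = 5/18
P(B|+) = (1/5)/(5/18) = 18/25
After test 2 (use post1 as new prior): P(+) = 7/10*18/25 + 1/10*7/25 = 133/250
P(B|+,+) = (63/125)/(133/250) = 18/19

18/19


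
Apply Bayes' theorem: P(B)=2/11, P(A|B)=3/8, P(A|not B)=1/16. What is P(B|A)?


P(A) = P(A|B)P(B) + P(A|B')P(B') = 3/8*2/11 + 1/16*9/11 = 21/176
P(B|A) = P(A|B)P(B)/P(A) = (3/44)/(21/176) = 4/7

4/7


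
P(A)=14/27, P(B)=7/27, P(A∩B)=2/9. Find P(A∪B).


P(A∪B) = P(A) + P(B) - P(A∩B)
= 14/27 + 7/27 - 2/9 = 5/9

5/9


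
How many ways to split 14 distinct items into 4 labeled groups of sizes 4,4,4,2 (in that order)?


14! = 87178291200
Denominator: 4!=24 * 4!=24 * 4!=24 * 2!=2
Coefficient = 87178291200 / 27648 = 3153150

3153150


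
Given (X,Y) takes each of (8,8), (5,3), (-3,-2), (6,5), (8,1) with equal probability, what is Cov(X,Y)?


E[X]=24/5, E[Y]=3, E[XY]=123/5
Cov(X,Y) = E[XY] - E[X]E[Y] = 123/5 - 24/5*3 = 51/5

51/5


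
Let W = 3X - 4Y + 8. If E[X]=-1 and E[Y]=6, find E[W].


E[3X - 4Y + 8] = 3*E[X] - 4*E[Y] + 8
= (3)*(-1) + (-4)*(6) + (8)
= -3 - 24 + 8 = -19

-19


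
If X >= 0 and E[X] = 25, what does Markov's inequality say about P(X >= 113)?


Markov: P(X >= a) <= E[X]/a
P(X >= 113) <= 25/113

25/113


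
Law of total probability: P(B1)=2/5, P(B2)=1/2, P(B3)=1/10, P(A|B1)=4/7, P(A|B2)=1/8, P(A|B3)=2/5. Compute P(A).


P(A) = P(A|B1)P(B1) + P(A|B2)P(B2) + P(A|B3)P(B3)
= 4/7*2/5 + 1/8*1/2 + 2/5*1/10
= 8/35 + 1/16 + 1/25 = 927/2800

927/2800


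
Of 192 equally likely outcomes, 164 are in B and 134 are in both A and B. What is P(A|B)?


P(A|B) = P(A∩B)/P(B) = (134/192)/(164/192) = 134/164 = 67/82

67/82


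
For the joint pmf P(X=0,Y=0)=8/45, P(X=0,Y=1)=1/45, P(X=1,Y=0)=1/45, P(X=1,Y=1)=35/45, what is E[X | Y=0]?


P(Y=0) = 9/45
E[X|Y=0] = (0*8 + 1*1)/9 = 1/9

1/9


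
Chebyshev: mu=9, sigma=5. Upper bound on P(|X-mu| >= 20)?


k = 20/5 = 4
Chebyshev: P(|X-mu| >= k*sigma) <= 1/k^2 = 1/4^2 = 1/16

1/16


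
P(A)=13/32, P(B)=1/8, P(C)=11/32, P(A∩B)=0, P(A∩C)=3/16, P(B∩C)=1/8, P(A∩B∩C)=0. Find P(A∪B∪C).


P(A∪B∪C) = P(A)+P(B)+P(C) - P(AB)-P(AC)-P(BC) + P(ABC)
= 13/32+1/8+11/32 - 0-3/16-1/8 + 0
= 9/16

9/16


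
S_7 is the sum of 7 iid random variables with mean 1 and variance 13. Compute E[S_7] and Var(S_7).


E[S_n] = n*mu = 7*1 = 7
Var(S_n) = n*sigma^2 = 7*13 = 91

E[S_7]=7, Var(S_7)=91


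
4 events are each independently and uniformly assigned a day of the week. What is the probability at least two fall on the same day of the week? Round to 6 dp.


P(all different) = prod((7-i)/7 for i=0..3) = 0.349854
P(at least one match) = 1 - 0.349854 = 0.650146

0.650146


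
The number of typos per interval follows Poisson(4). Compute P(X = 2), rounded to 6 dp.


P(X=2) = e^(-4) * 4^2 / 2!
≈ 0.01831563889 * 16 / 2
≈ 0.146525

0.146525


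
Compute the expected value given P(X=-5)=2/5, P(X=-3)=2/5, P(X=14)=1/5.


E[X] = sum(x * P(x))
= -5*2/5 - 3*2/5 + 14*1/5
= -2/5

-2/5


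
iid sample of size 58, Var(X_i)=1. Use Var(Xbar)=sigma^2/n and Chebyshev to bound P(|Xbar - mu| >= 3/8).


Var(Xbar) = Var(X)/n = 1/58
Chebyshev: P(|Xbar-mu| >= 3/8) <= Var(Xbar)/(3/8)^2 = (1/58)/(9/64) = 32/261

32/261


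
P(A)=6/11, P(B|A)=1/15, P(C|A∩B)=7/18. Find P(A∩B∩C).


P(A∩B∩C) = P(A) * P(B|A) * P(C|A∩B)
= 6/11 * 1/15 * 7/18
= 2/55 * 7/18 = 7/495

7/495


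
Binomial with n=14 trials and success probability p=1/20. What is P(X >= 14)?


P(X>=14) = P(X=14)
= 1/1638400000000000000
= 1/1638400000000000000

1/1638400000000000000


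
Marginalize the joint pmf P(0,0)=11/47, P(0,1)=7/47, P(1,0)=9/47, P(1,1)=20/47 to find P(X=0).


P(X=0) = P(0,0)+P(0,1) = 11/47 + 7/47 = 18/47

18/47


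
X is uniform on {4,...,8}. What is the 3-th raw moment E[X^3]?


E[X^3] = (1/5) * sum(x^3 for x=4..8)
= 1260/5 = 252

252


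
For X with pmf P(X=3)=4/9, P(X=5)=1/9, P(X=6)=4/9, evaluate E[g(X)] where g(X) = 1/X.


E[1/X] = sum(g(x)*P(x))
= 1/3*4/9 + 1/5*1/9 + 1/6*4/9
= 11/45

11/45


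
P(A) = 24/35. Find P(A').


P(A') = 1 - P(A) = 1 - 24/35 = 11/35

11/35


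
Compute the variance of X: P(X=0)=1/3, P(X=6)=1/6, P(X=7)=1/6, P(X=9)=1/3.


E[X] = 31/6, E[X^2] = 247/6
Var(X) = E[X^2] - (E[X])^2 = 247/6 - (31/6)^2 = 521/36

521/36


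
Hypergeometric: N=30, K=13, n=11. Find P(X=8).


P(X=8) = C(13,8)*C(17,3) / C(30,11)
= 1287*680 / 54627300
= 875160/54627300 = 374/23345

374/23345


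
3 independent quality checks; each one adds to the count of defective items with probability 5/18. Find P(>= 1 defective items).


P(at least one) = 1 - P(none)
P(none) = (1 - 5/18)^3 = (13/18)^3 = 2197/5832
P(at least one) = 1 - 2197/5832 = 3635/5832

3635/5832


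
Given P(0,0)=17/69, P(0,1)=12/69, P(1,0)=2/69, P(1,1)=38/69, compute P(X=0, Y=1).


Read from table: P(X=0, Y=1) = 12/69 = 4/23

4/23


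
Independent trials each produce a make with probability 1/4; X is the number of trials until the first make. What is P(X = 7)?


P(X=7) = (1-p)^6 * p = (3/4)^6 * 1/4
= 729/4096 * 1/4 = 729/16384

729/16384


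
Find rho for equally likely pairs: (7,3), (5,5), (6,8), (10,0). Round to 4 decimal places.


Cov(X,Y) = -4.5000, Var(X) = 3.5000, Var(Y) = 8.5000
rho = Cov/(sqrt(VarX)*sqrt(VarY)) = -0.8250

-0.8250


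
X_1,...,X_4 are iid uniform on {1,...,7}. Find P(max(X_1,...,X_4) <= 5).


P(max <= 5) = P(all X_i <= 5) = (P(X_1 <= 5))^4
= (5/7)^4 = 625/2401

625/2401


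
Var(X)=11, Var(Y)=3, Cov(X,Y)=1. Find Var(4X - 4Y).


Var(4X - 4Y) = 4^2*Var(X) + (-4)^2*Var(Y) + 2*4*(-4)*Cov(X,Y)
= 16*11 + 16*3 - 32*1
= 176 + 48 - 32 = 192

192


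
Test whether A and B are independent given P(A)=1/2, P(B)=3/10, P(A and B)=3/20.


P(A)*P(B) = 1/2*3/10 = 3/20
P(A∩B) = 3/20, which equals P(A)P(B), so independent

Yes, A and B are independent


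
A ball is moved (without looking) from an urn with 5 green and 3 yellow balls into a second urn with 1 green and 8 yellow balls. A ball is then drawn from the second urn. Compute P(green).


P(transfer green) = 5/8; P(transfer yellow) = 3/8
If green transferred: Urn II has 2 green of 10, so P(green|green moved) = 1/5
If yellow transferred: Urn II has 1 green of 10, so P(green|yellow moved) = 1/10
By total probability: P(green) = 5/8*1/5 + 3/8*1/10 = 13/80

13/80


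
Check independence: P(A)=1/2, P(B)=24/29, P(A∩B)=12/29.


P(A)*P(B) = 1/2*24/29 = 12/29
P(A∩B) = 12/29, which equals P(A)P(B), so independent

Yes, A and B are independent


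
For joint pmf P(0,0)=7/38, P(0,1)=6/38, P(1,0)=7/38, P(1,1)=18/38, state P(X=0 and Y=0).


Read from table: P(X=0, Y=0) = 7/38

7/38


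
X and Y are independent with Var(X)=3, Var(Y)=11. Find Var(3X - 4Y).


Independence => Cov(X,Y)=0
Var(3X - 4Y) = 3^2*Var(X) + (-4)^2*Var(Y)
= 9*3 + 16*11 = 203

203


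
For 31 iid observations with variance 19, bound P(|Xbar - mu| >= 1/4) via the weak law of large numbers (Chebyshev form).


Var(Xbar) = Var(X)/n = 19/31
Chebyshev: P(|Xbar-mu| >= 1/4) <= Var(Xbar)/(1/4)^2 = (19/31)/(1/16) = 304/31
Bound exceeds 1, so trivial bound: 1

1


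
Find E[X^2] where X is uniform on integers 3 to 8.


E[X^2] = (1/6) * sum(x^2 for x=3..8)
= 199/6

199/6


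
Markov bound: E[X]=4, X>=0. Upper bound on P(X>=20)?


Markov: P(X >= a) <= E[X]/a
P(X >= 20) <= 4/20 = 1/5

1/5


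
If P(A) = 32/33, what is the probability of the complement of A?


P(A') = 1 - P(A) = 1 - 32/33 = 1/33

1/33


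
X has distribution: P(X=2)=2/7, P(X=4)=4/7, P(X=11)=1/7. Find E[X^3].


E[X^3] = sum(g(x)*P(x))
= 8*2/7 + 64*4/7 + 1331*1/7
= 229

229


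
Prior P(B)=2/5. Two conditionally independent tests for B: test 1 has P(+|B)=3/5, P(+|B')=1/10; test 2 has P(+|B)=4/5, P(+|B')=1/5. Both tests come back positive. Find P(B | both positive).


After test 1: P(+) = 3/5*2/5 + 1/10*3/5 = 3/10
P(B|+) = (6/25)/(3/10) = 4/5
After test 2 (use post1 as new prior): P(+) = 4/5*4/5 + 1/5*1/5 = 17/25
P(B|+,+) = (16/25)/(17/25) = 16/17

16/17


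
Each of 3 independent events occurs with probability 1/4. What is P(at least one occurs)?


P(at least one) = 1 - P(none)
P(none) = (1 - 1/4)^3 = (3/4)^3 = 27/64
P(at least one) = 1 - 27/64 = 37/64

37/64


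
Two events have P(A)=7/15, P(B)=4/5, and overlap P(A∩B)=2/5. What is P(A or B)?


P(A∪B) = P(A) + P(B) - P(A∩B)
= 7/15 + 4/5 - 2/5 = 13/15

13/15


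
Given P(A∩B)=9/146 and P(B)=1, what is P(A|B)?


P(A|B) = P(A∩B)/P(B) = (9/146)/(146/146) = 9/146

9/146


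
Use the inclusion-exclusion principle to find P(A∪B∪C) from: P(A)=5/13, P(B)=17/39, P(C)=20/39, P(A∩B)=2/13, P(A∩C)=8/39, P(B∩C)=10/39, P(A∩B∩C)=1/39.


P(A∪B∪C) = P(A)+P(B)+P(C) - P(AB)-P(AC)-P(BC) + P(ABC)
= 5/13+17/39+20/39 - 2/13-8/39-10/39 + 1/39
= 29/39

29/39


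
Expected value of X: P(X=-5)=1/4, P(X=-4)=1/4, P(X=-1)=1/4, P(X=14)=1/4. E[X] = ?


E[X] = sum(x * P(x))
= -5*1/4 - 4*1/4 - 1*1/4 + 14*1/4
= 1

1


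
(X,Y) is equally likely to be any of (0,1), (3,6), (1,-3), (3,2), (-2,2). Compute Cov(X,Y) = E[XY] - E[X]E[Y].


E[X]=1, E[Y]=8/5, E[XY]=17/5
Cov(X,Y) = E[XY] - E[X]E[Y] = 17/5 - 1*8/5 = 9/5

9/5


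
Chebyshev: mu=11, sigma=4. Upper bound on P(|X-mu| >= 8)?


k = 8/4 = 2
Chebyshev: P(|X-mu| >= k*sigma) <= 1/k^2 = 1/2^2 = 1/4

1/4


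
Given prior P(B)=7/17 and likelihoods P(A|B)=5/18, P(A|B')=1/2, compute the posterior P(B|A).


P(A) = P(A|B)P(B) + P(A|B')P(B') = 5/18*7/17 + 1/2*10/17 = 125/306
P(B|A) = P(A|B)P(B)/P(A) = (35/306)/(125/306) = 7/25

7/25


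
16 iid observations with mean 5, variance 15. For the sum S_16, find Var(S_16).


By independence, Var(S_n) = n*Var(X_1) = 16*15 = 240

240


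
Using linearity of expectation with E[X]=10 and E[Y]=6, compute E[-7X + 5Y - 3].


E[-7X + 5Y - 3] = -7*E[X] + 5*E[Y] - 3
= (-7)*(10) + (5)*(6) + (-3)
= -70 + 30 - 3 = -43

-43


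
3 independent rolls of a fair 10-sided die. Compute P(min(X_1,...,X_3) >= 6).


P(min >= 6) = P(all X_i >= 6) = (P(X_1 >= 6))^3
= (5/10)^3 = (1/2)^3 = 1/8

1/8


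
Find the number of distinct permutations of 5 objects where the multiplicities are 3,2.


5! = 120
Denominator: 3!=6 * 2!=2
Coefficient = 120 / 12 = 10

10


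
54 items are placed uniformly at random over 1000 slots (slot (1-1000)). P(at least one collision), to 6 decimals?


P(all different) = prod((1000-i)/1000 for i=0..53) = 0.232882
P(at least one match) = 1 - 0.232882 = 0.767118

0.767118


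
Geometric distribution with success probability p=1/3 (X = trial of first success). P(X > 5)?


P(X > 5) = P(first 5 trials all fail) = (1-p)^5 = (2/3)^5 = 32/243

32/243


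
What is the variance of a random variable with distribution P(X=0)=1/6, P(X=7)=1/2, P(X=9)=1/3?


E[X] = 13/2, E[X^2] = 103/2
Var(X) = E[X^2] - (E[X])^2 = 103/2 - (13/2)^2 = 37/4

37/4


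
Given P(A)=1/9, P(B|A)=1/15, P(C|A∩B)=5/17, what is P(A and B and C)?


P(A∩B∩C) = P(A) * P(B|A) * P(C|A∩B)
= 1/9 * 1/15 * 5/17
= 1/135 * 5/17 = 1/459

1/459


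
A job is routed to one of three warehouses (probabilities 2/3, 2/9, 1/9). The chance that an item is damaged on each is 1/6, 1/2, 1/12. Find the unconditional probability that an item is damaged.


P(A) = P(A|B1)P(B1) + P(A|B2)P(B2) + P(A|B3)P(B3)
= 1/6*2/3 + 1/2*2/9 + 1/12*1/9
= 1/9 + 1/9 + 1/108 = 25/108

25/108


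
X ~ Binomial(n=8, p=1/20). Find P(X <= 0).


P(X<=0) = P(X=0)
= 16983563041/25600000000
= 16983563041/25600000000

16983563041/25600000000


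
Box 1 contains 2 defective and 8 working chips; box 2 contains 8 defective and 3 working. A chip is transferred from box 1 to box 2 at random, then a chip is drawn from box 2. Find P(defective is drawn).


P(transfer defective) = 2/10 = 1/5; P(transfer working) = 4/5
If defective transferred: Urn II has 9 defective of 12, so P(defective|defective moved) = 3/4
If working transferred: Urn II has 8 defective of 12, so P(defective|working moved) = 2/3
By total probability: P(defective) = 1/5*3/4 + 4/5*2/3 = 41/60

41/60


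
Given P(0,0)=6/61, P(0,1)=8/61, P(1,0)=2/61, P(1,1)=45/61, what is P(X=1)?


P(X=1) = P(1,0)+P(1,1) = 2/61 + 45/61 = 47/61

47/61


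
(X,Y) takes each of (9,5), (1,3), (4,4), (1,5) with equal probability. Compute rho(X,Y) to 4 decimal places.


Cov(X,Y) = 1.3125, Var(X) = 10.6875, Var(Y) = 0.6875
rho = Cov/(sqrt(VarX)*sqrt(VarY)) = 0.4842

0.4842


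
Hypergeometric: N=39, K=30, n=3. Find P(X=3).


P(X=3) = C(30,3)*C(9,0) / C(39,3)
= 4060*1 / 9139
= 4060/9139

4060/9139


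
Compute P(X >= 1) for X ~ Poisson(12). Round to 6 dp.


P(X>=1) = 1 - P(X<=0) = 1 - (e^(-12)*12^0/0!)
≈ 1 - 0.0000061442 = 0.9999938558
≈ 0.999994

0.999994


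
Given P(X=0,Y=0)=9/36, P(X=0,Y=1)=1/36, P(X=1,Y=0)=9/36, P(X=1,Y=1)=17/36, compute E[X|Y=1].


P(Y=1) = 18/36
E[X|Y=1] = (0*1 + 1*17)/18 = 17/18

17/18


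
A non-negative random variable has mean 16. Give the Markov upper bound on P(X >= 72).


Markov: P(X >= a) <= E[X]/a
P(X >= 72) <= 16/72 = 2/9

2/9


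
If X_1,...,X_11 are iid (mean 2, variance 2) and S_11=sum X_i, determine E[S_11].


E[S_n] = n*E[X_1] = 11*2 = 22

22


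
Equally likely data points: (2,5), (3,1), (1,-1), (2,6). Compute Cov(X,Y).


E[X]=2, E[Y]=11/4, E[XY]=6
Cov(X,Y) = E[XY] - E[X]E[Y] = 6 - 2*11/4 = 1/2

1/2


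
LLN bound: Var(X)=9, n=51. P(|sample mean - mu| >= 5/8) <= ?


Var(Xbar) = Var(X)/n = 9/51
Chebyshev: P(|Xbar-mu| >= 5/8) <= Var(Xbar)/(5/8)^2 = (3/17)/(25/64) = 192/425

192/425


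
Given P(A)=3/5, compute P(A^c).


P(A') = 1 - P(A) = 1 - 3/5 = 2/5

2/5


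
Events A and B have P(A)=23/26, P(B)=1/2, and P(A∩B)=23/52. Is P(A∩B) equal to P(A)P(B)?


P(A)*P(B) = 23/26*1/2 = 23/52
P(A∩B) = 23/52, which equals P(A)P(B), so independent

Yes, A and B are independent


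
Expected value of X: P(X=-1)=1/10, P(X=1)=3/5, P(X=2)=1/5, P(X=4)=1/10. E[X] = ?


E[X] = sum(x * P(x))
= -1*1/10 + 1*3/5 + 2*1/5 + 4*1/10
= 13/10

13/10


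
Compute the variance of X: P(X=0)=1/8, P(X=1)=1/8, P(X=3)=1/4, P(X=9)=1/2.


E[X] = 43/8, E[X^2] = 343/8
Var(X) = E[X^2] - (E[X])^2 = 343/8 - (43/8)^2 = 895/64

895/64


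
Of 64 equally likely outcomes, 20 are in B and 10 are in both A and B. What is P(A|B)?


P(A|B) = P(A∩B)/P(B) = (10/64)/(20/64) = 10/20 = 1/2

1/2


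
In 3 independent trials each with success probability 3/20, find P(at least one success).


P(at least one) = 1 - P(none)
P(none) = (1 - 3/20)^3 = (17/20)^3 = 4913/8000
P(at least one) = 1 - 4913/8000 = 3087/8000

3087/8000


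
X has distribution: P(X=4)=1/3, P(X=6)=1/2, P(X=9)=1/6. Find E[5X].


E[5X] = sum(g(x)*P(x))
= 20*1/3 + 30*1/2 + 45*1/6
= 175/6

175/6


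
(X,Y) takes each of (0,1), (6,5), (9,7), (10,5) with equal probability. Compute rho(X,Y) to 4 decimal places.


Cov(X,Y) = 7.6250, Var(X) = 15.1875, Var(Y) = 4.7500
rho = Cov/(sqrt(VarX)*sqrt(VarY)) = 0.8977

0.8977


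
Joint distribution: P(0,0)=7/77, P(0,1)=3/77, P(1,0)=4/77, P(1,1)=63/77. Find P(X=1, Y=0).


Read from table: P(X=1, Y=0) = 4/77

4/77


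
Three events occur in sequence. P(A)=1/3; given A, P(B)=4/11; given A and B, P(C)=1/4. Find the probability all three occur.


P(A∩B∩C) = P(A) * P(B|A) * P(C|A∩B)
= 1/3 * 4/11 * 1/4
= 4/33 * 1/4 = 1/33

1/33


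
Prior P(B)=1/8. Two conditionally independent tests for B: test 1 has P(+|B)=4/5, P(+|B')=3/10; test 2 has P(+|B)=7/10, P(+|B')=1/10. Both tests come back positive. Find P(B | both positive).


After test 1: P(+) = 4/5*1/8 + 3/10*7/8 = 29/80
P(B|+) = (1/10)/(29/80) = 8/29
After test 2 (use post1 as new prior): P(+) = 7/10*8/29 + 1/10*21/29 = 77/290
P(B|+,+) = (28/145)/(77/290) = 8/11

8/11


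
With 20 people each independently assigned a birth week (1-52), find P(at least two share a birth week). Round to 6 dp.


P(all different) = prod((52-i)/52 for i=0..19) = 0.014669
P(at least one match) = 1 - 0.014669 = 0.985331

0.985331


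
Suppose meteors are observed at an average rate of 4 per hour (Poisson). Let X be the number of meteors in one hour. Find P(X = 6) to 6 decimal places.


P(X=6) = e^(-4) * 4^6 / 6!
≈ 0.01831563889 * 4096 / 720
≈ 0.104196

0.104196


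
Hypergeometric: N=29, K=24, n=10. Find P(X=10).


P(X=10) = C(24,10)*C(5,0) / C(29,10)
= 1961256*1 / 20030010
= 1961256/20030010 = 1292/13195

1292/13195


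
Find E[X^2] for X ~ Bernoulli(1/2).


For Bernoulli: X in {0,1}
E[X^2] = 0^2*(1-1/2) + 1^2*1/2 = 1/2

1/2


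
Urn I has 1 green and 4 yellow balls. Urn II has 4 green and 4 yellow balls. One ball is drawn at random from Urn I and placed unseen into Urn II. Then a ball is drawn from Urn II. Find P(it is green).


P(transfer green) = 1/5; P(transfer yellow) = 4/5
If green transferred: Urn II has 5 green of 9, so P(green|green moved) = 5/9
If yellow transferred: Urn II has 4 green of 9, so P(green|yellow moved) = 4/9
By total probability: P(green) = 1/5*5/9 + 4/5*4/9 = 7/15

7/15


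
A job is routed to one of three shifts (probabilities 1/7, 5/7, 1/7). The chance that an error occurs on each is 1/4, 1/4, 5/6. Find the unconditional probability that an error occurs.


P(A) = P(A|B1)P(B1) + P(A|B2)P(B2) + P(A|B3)P(B3)
= 1/4*1/7 + 1/4*5/7 + 5/6*1/7
= 1/28 + 5/28 + 5/42 = 1/3

1/3


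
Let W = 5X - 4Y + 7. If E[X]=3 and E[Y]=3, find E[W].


E[5X - 4Y + 7] = 5*E[X] - 4*E[Y] + 7
= (5)*(3) + (-4)*(3) + (7)
= 15 - 12 + 7 = 10

10


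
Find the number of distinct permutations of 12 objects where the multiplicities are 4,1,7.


12! = 479001600
Denominator: 4!=24 * 1!=1 * 7!=5040
Coefficient = 479001600 / 120960 = 3960

3960


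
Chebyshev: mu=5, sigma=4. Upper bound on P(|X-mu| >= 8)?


k = 8/4 = 2
Chebyshev: P(|X-mu| >= k*sigma) <= 1/k^2 = 1/2^2 = 1/4

1/4


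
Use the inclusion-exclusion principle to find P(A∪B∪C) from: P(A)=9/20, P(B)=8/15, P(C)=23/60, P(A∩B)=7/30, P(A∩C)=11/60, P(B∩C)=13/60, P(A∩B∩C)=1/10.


P(A∪B∪C) = P(A)+P(B)+P(C) - P(AB)-P(AC)-P(BC) + P(ABC)
= 9/20+8/15+23/60 - 7/30-11/60-13/60 + 1/10
= 5/6

5/6


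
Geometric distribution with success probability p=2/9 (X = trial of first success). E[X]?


For geometric (trials until first success), E[X] = 1/p = 1/(2/9) = 9/2

9/2


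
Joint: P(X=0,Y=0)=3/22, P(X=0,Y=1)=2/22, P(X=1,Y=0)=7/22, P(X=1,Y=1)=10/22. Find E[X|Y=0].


P(Y=0) = 10/22
E[X|Y=0] = (0*3 + 1*7)/10 = 7/10

7/10


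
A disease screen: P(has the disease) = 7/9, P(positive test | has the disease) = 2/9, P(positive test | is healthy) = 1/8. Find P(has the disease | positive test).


P(A) = P(A|B)P(B) + P(A|B')P(B') = 2/9*7/9 + 1/8*2/9 = 65/324
P(B|A) = P(A|B)P(B)/P(A) = (14/81)/(65/324) = 56/65

56/65


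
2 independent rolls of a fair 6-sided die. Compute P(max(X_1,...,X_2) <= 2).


P(max <= 2) = P(all X_i <= 2) = (P(X_1 <= 2))^2
= (2/6)^2 = (1/3)^2 = 1/9

1/9


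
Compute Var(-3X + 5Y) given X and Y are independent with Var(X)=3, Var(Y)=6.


Independence => Cov(X,Y)=0
Var(-3X + 5Y) = (-3)^2*Var(X) + 5^2*Var(Y)
= 9*3 + 25*6 = 177

177


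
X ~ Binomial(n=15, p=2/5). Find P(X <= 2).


P(X<=2) = P(X=0) + P(X=1) + P(X=2)
= 14348907/30517578125 + 28697814/6103515625 + 133923132/6103515625
= 827453637/30517578125

827453637/30517578125


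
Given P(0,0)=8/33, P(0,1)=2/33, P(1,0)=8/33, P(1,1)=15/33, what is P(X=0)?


P(X=0) = P(0,0)+P(0,1) = 8/33 + 2/33 = 10/33

10/33


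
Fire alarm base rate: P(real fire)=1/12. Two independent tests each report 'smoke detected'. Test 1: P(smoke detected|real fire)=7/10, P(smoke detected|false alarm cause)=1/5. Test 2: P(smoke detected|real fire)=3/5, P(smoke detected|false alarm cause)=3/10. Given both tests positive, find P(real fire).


After test 1: P(+) = 7/10*1/12 + 1/5*11/12 = 29/120
P(B|+) = (7/120)/(29/120) = 7/29
After test 2 (use post1 as new prior): P(+) = 3/5*7/29 + 3/10*22/29 = 54/145
P(B|+,+) = (21/145)/(54/145) = 7/18

7/18


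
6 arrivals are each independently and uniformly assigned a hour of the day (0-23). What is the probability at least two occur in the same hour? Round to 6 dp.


P(all different) = prod((24-i)/24 for i=0..5) = 0.507104
P(at least one match) = 1 - 0.507104 = 0.492896

0.492896


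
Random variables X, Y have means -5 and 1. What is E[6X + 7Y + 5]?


E[6X + 7Y + 5] = 6*E[X] + 7*E[Y] + 5
= (6)*(-5) + (7)*(1) + (5)
= -30 + 7 + 5 = -18

-18


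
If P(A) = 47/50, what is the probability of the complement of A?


P(A') = 1 - P(A) = 1 - 47/50 = 3/50

3/50


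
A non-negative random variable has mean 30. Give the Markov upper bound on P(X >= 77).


Markov: P(X >= a) <= E[X]/a
P(X >= 77) <= 30/77

30/77


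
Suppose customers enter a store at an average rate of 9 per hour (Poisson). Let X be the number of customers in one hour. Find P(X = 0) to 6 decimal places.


P(X=0) = e^(-9) * 9^0 / 0!
≈ 0.0001234098041 * 1 / 1
≈ 0.000123

0.000123


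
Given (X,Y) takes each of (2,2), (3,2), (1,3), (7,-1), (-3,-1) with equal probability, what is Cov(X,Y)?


E[X]=2, E[Y]=1, E[XY]=9/5
Cov(X,Y) = E[XY] - E[X]E[Y] = 9/5 - 2*1 = -1/5

-1/5


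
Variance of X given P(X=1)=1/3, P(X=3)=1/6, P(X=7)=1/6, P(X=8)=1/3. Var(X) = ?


E[X] = 14/3, E[X^2] = 94/3
Var(X) = E[X^2] - (E[X])^2 = 94/3 - (14/3)^2 = 86/9

86/9


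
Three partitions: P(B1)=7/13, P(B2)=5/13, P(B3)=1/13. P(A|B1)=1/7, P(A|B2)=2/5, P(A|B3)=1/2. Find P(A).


P(A) = P(A|B1)P(B1) + P(A|B2)P(B2) + P(A|B3)P(B3)
= 1/7*7/13 + 2/5*5/13 + 1/2*1/13
= 1/13 + 2/13 + 1/26 = 7/26

7/26


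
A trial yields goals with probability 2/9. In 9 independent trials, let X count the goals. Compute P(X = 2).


P(X=2) = C(9,2) * p^2 * (1-p)^7
= 36 * 4/81 * 823543/4782969
= 13176688/43046721

13176688/43046721


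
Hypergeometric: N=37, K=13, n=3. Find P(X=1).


P(X=1) = C(13,1)*C(24,2) / C(37,3)
= 13*276 / 7770
= 3588/7770 = 598/1295

598/1295


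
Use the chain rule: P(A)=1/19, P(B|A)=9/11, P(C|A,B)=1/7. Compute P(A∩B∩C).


P(A∩B∩C) = P(A) * P(B|A) * P(C|A∩B)
= 1/19 * 9/11 * 1/7
= 9/209 * 1/7 = 9/1463

9/1463


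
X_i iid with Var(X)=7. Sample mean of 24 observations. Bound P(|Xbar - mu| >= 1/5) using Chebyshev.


Var(Xbar) = Var(X)/n = 7/24
Chebyshev: P(|Xbar-mu| >= 1/5) <= Var(Xbar)/(1/5)^2 = (7/24)/(1/25) = 175/24
Bound exceeds 1, so trivial bound: 1

1


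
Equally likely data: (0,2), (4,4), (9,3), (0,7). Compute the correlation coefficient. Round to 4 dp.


Cov(X,Y) = -2.2500, Var(X) = 13.6875, Var(Y) = 3.5000
rho = Cov/(sqrt(VarX)*sqrt(VarY)) = -0.3251

-0.3251


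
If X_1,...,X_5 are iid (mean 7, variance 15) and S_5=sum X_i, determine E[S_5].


E[S_n] = n*E[X_1] = 5*7 = 35

35


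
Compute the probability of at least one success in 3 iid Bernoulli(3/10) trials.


P(at least one) = 1 - P(none)
P(none) = (1 - 3/10)^3 = (7/10)^3 = 343/1000
P(at least one) = 1 - 343/1000 = 657/1000

657/1000


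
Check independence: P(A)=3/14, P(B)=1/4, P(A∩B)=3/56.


P(A)*P(B) = 3/14*1/4 = 3/56
P(A∩B) = 3/56, which equals P(A)P(B), so independent

Yes, A and B are independent


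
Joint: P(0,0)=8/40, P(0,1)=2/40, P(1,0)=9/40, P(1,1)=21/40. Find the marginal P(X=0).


P(X=0) = P(0,0)+P(0,1) = 8/40 + 2/40 = 10/40 = 1/4

1/4


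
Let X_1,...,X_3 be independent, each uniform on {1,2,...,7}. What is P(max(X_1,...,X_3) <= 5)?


P(max <= 5) = P(all X_i <= 5) = (P(X_1 <= 5))^3
= (5/7)^3 = 125/343

125/343


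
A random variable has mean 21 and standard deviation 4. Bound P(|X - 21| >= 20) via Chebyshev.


k = 20/4 = 5
Chebyshev: P(|X-mu| >= k*sigma) <= 1/k^2 = 1/5^2 = 1/25

1/25


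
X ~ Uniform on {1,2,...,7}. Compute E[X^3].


E[X^3] = (1/7) * sum(x^3 for x=1..7)
= 784/7 = 112

112


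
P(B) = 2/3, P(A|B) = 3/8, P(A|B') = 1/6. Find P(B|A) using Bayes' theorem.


P(A) = P(A|B)P(B) + P(A|B')P(B') = 3/8*2/3 + 1/6*1/3 = 11/36
P(B|A) = P(A|B)P(B)/P(A) = (1/4)/(11/36) = 9/11

9/11


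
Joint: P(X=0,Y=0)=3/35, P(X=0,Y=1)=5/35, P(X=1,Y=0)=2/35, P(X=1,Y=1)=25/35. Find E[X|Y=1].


P(Y=1) = 30/35
E[X|Y=1] = (0*5 + 1*25)/30 = 25/30 = 5/6

5/6


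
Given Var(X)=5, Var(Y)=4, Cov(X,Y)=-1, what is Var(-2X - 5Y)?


Var(-2X - 5Y) = (-2)^2*Var(X) + (-5)^2*Var(Y) + 2*(-2)*(-5)*Cov(X,Y)
= 4*5 + 25*4 + 20*(-1)
= 20 + 100 - 20 = 100

100


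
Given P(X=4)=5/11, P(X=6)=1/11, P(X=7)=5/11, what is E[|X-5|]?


E[|X-5|] = sum(g(x)*P(x))
= 1*5/11 + 1*1/11 + 2*5/11
= 16/11

16/11


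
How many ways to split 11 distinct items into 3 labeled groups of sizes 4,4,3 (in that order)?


11! = 39916800
Denominator: 4!=24 * 4!=24 * 3!=6
Coefficient = 39916800 / 3456 = 11550

11550


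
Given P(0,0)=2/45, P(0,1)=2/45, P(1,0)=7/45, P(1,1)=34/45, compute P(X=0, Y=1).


Read from table: P(X=0, Y=1) = 2/45

2/45


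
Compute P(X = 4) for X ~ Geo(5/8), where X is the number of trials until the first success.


P(X=4) = (1-p)^3 * p = (3/8)^3 * 5/8
= 27/512 * 5/8 = 135/4096

135/4096


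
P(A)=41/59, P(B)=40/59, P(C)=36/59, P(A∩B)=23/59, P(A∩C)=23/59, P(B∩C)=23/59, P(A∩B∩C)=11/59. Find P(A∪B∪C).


P(A∪B∪C) = P(A)+P(B)+P(C) - P(AB)-P(AC)-P(BC) + P(ABC)
= 41/59+40/59+36/59 - 23/59-23/59-23/59 + 11/59
= 1

1


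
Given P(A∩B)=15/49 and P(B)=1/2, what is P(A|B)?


P(A|B) = P(A∩B)/P(B) = (30/98)/(49/98) = 30/49

30/49


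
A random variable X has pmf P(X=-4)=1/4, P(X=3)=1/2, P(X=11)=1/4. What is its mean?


E[X] = sum(x * P(x))
= -4*1/4 + 3*1/2 + 11*1/4
= 13/4

13/4


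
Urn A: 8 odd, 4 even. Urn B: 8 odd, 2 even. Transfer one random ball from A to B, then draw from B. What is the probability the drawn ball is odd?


P(transfer odd) = 8/12 = 2/3; P(transfer even) = 1/3
If odd transferred: Urn II has 9 odd of 11, so P(odd|odd moved) = 9/11
If even transferred: Urn II has 8 odd of 11, so P(odd|even moved) = 8/11
By total probability: P(odd) = 2/3*9/11 + 1/3*8/11 = 26/33

26/33


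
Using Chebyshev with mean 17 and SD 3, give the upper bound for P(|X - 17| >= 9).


k = 9/3 = 3
Chebyshev: P(|X-mu| >= k*sigma) <= 1/k^2 = 1/3^2 = 1/9

1/9


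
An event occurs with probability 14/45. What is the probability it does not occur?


P(A') = 1 - P(A) = 1 - 14/45 = 31/45

31/45


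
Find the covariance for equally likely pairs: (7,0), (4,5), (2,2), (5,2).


E[X]=9/2, E[Y]=9/4, E[XY]=17/2
Cov(X,Y) = E[XY] - E[X]E[Y] = 17/2 - 9/2*9/4 = -13/8

-13/8


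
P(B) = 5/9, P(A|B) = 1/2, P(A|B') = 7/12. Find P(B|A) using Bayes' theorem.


P(A) = P(A|B)P(B) + P(A|B')P(B') = 1/2*5/9 + 7/12*4/9 = 29/54
P(B|A) = P(A|B)P(B)/P(A) = (5/18)/(29/54) = 15/29

15/29


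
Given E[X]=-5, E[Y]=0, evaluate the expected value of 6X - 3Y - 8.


E[6X - 3Y - 8] = 6*E[X] - 3*E[Y] - 8
= (6)*(-5) + (-3)*(0) + (-8)
= -30 + 0 - 8 = -38

-38


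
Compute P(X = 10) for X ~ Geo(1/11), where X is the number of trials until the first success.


P(X=10) = (1-p)^9 * p = (10/11)^9 * 1/11
= 1000000000/2357947691 * 1/11 = 1000000000/25937424601

1000000000/25937424601


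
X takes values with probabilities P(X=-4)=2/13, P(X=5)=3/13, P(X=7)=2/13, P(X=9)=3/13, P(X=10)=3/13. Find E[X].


E[X] = sum(x * P(x))
= -4*2/13 + 5*3/13 + 7*2/13 + 9*3/13 + 10*3/13
= 6

6


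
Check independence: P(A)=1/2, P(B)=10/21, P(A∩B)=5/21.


P(A)*P(B) = 1/2*10/21 = 5/21
P(A∩B) = 5/21, which equals P(A)P(B), so independent

Yes, A and B are independent


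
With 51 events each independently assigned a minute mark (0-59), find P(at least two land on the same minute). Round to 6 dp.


P(all different) = prod((60-i)/60 for i=0..50) = 0.000000
P(at least one match) = 1 - 0.000000 = 1.000000

1.000000


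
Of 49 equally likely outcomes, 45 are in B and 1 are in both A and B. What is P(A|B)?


P(A|B) = P(A∩B)/P(B) = (1/49)/(45/49) = 1/45

1/45


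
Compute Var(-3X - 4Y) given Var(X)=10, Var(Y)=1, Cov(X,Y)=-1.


Var(-3X - 4Y) = (-3)^2*Var(X) + (-4)^2*Var(Y) + 2*(-3)*(-4)*Cov(X,Y)
= 9*10 + 16*1 + 24*(-1)
= 90 + 16 - 24 = 82

82


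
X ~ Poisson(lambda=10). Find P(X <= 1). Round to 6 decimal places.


P(X<=1) = e^(-10)*10^0/0! + e^(-10)*10^1/1!
≈ 0.0000453999 + 0.0004539993
= 0.0004993992
≈ 0.000499

0.000499


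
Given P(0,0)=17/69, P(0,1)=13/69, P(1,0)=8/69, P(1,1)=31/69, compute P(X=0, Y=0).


Read from table: P(X=0, Y=0) = 17/69

17/69


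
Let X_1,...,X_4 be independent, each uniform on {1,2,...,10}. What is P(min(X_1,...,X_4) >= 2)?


P(min >= 2) = P(all X_i >= 2) = (P(X_1 >= 2))^4
= (9/10)^4 = 6561/10000

6561/10000


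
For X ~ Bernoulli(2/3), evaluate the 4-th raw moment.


For Bernoulli: X in {0,1}
E[X^4] = 0^4*(1-2/3) + 1^4*2/3 = 2/3

2/3


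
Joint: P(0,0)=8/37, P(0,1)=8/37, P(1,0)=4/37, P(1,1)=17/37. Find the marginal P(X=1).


P(X=1) = P(1,0)+P(1,1) = 4/37 + 17/37 = 21/37

21/37


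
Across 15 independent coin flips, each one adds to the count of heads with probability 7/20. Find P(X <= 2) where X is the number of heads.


P(X<=2) = P(X=0) + P(X=1) + P(X=2)
= 51185893014090757/32768000000000000000 + 82684904099685069/6553600000000000000 + 311658484683428337/6553600000000000000
= 2022902836929657787/32768000000000000000

2022902836929657787/32768000000000000000


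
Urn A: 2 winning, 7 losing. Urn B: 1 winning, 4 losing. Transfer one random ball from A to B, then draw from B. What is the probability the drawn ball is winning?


P(transfer winning) = 2/9; P(transfer losing) = 7/9
If winning transferred: Urn II has 2 winning of 6, so P(winning|winning moved) = 1/3
If losing transferred: Urn II has 1 winning of 6, so P(winning|losing moved) = 1/6
By total probability: P(winning) = 2/9*1/3 + 7/9*1/6 = 11/54

11/54


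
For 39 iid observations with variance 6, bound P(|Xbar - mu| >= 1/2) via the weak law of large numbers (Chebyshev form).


Var(Xbar) = Var(X)/n = 6/39
Chebyshev: P(|Xbar-mu| >= 1/2) <= Var(Xbar)/(1/2)^2 = (2/13)/(1/4) = 8/13

8/13


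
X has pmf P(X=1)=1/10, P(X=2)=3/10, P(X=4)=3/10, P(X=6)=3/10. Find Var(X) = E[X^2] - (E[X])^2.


E[X] = 37/10, E[X^2] = 169/10
Var(X) = E[X^2] - (E[X])^2 = 169/10 - (37/10)^2 = 321/100

321/100


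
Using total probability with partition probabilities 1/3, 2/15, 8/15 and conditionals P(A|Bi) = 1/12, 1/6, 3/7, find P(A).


P(A) = P(A|B1)P(B1) + P(A|B2)P(B2) + P(A|B3)P(B3)
= 1/12*1/3 + 1/6*2/15 + 3/7*8/15
= 1/36 + 1/45 + 8/35 = 39/140

39/140


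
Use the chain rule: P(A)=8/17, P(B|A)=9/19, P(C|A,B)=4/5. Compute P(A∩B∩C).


P(A∩B∩C) = P(A) * P(B|A) * P(C|A∩B)
= 8/17 * 9/19 * 4/5
= 72/323 * 4/5 = 288/1615

288/1615


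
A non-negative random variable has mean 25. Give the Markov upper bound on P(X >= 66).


Markov: P(X >= a) <= E[X]/a
P(X >= 66) <= 25/66

25/66


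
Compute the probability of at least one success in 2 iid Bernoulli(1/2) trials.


P(at least one) = 1 - P(none)
P(none) = (1 - 1/2)^2 = (1/2)^2 = 1/4
P(at least one) = 1 - 1/4 = 3/4

3/4


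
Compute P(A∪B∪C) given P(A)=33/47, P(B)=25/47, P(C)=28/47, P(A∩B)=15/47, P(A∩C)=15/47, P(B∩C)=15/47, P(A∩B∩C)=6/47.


P(A∪B∪C) = P(A)+P(B)+P(C) - P(AB)-P(AC)-P(BC) + P(ABC)
= 33/47+25/47+28/47 - 15/47-15/47-15/47 + 6/47
= 1

1


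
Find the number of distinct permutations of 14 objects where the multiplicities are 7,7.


14! = 87178291200
Denominator: 7!=5040 * 7!=5040
Coefficient = 87178291200 / 25401600 = 3432

3432


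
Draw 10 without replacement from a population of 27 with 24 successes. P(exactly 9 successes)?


P(X=9) = C(24,9)*C(3,1) / C(27,10)
= 1307504*3 / 8436285
= 3922512/8436285 = 272/585

272/585


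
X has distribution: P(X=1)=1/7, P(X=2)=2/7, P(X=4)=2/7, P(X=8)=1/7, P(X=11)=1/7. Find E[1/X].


E[1/X] = sum(g(x)*P(x))
= 1*1/7 + 1/2*2/7 + 1/4*2/7 + 1/8*1/7 + 1/11*1/7
= 239/616

239/616


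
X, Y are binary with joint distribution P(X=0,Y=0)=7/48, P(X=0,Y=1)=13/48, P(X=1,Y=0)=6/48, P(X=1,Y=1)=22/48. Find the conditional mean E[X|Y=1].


P(Y=1) = 35/48
E[X|Y=1] = (0*13 + 1*22)/35 = 22/35

22/35


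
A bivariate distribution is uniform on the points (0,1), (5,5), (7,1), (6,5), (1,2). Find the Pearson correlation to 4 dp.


Cov(X,Y) = 2.1600, Var(X) = 7.7600, Var(Y) = 3.3600
rho = Cov/(sqrt(VarX)*sqrt(VarY)) = 0.4230

0.4230


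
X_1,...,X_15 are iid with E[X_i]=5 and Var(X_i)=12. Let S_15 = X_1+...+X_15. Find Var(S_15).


By independence, Var(S_n) = n*Var(X_1) = 15*12 = 180

180


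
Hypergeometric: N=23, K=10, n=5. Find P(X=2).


P(X=2) = C(10,2)*C(13,3) / C(23,5)
= 45*286 / 33649
= 12870/33649 = 1170/3059

1170/3059


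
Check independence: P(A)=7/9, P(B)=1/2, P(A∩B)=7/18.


P(A)*P(B) = 7/9*1/2 = 7/18
P(A∩B) = 7/18, which equals P(A)P(B), so independent

Yes, A and B are independent


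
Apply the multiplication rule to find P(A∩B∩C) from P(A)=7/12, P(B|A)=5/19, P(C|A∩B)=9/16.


P(A∩B∩C) = P(A) * P(B|A) * P(C|A∩B)
= 7/12 * 5/19 * 9/16
= 35/228 * 9/16 = 105/1216

105/1216


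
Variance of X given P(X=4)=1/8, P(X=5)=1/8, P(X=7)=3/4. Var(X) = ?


E[X] = 51/8, E[X^2] = 335/8
Var(X) = E[X^2] - (E[X])^2 = 335/8 - (51/8)^2 = 79/64

79/64


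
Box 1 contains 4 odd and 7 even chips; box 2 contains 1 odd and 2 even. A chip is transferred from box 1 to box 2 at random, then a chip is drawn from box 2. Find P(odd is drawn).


P(transfer odd) = 4/11; P(transfer even) = 7/11
If odd transferred: Urn II has 2 odd of 4, so P(odd|odd moved) = 1/2
If even transferred: Urn II has 1 odd of 4, so P(odd|even moved) = 1/4
By total probability: P(odd) = 4/11*1/2 + 7/11*1/4 = 15/44

15/44
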